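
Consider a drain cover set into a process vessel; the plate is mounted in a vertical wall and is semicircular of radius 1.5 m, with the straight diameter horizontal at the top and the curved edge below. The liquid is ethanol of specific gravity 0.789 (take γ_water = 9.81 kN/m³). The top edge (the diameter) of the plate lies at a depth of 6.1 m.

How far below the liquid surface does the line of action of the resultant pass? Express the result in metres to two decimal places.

γ = 0.789 × 9.81 = 7.74009 kN/m³.
The centroid of a semicircle lies 4r/(3π) = 0.63662 m from the diameter, here below the top edge, so the centroid depth is h_c = 6.1 + 0.63662 = 6.73662 m.
A = πr²/2 = π × 1.5²/2 = 3.53429 m².
Resultant F = γ·h_c·A = 7.74009 × 6.73662 × 3.53429 = 184.285 kN.
I_c = (π/8 − 8/(9π))·r⁴ = 0.109757 × 1.5⁴ = 0.555645 m⁴.
Centre of pressure: y_p = y_c + I_c/(y_c·A) = 6.73662 + 0.555645/(6.73662 × 3.53429) = 6.73662 + 0.0233374 = 6.75996 m along the plane.

h_p = 6.76 m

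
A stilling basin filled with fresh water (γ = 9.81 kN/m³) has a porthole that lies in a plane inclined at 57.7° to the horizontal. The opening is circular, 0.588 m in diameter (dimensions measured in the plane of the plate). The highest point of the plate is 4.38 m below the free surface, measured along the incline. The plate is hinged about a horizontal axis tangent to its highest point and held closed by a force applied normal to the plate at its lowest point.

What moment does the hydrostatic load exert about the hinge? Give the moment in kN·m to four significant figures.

γ = 9.81 kN/m³.
Let θ = 57.7° be the plate's angle to the horizontal; measure y along the incline from where the plane meets the free surface. Vertical depth h = y·sinθ with sinθ = 0.845262.
The centroid is at the centre, 0.294 m below the top of the plate, so y_c = 4.38 + 0.294 = 4.674 m and h_c = 4.674 × 0.845262 = 3.95075 m.
A = π(0.294)² = 0.271547 m².
Resultant F = γ·h_c·A = 9.81 × 3.95075 × 0.271547 = 10.5243 kN.
I_c = πr⁴/4 = π × 0.294⁴/4 = 0.00586785 m⁴.
Centre of pressure: y_p = y_c + I_c/(y_c·A) = 4.674 + 0.00586785/(4.674 × 0.271547) = 4.674 + 0.00462323 = 4.67862 m along the plane.
The resultant acts 0.294 + 0.00462323 = 0.298623 m (along the plate) below the hinge at the top edge, so the moment about the hinge is M = F × 0.298623 = 10.5243 × 0.298623 = 3.1428 kN·m.

M ≈ 3.143 kN·m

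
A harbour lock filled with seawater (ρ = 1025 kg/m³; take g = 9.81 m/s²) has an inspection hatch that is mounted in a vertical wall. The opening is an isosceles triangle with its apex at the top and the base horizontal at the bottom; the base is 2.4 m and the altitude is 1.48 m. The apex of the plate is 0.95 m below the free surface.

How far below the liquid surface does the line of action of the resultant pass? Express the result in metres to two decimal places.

γ = ρg = 1025 × 9.81 / 1000 = 10.05525 kN/m³.
With the apex up, the centroid sits 2h/3 = 2 × 1.48/3 = 0.986667 m below the apex, so the centroid depth is h_c = 0.95 + 0.986667 = 1.93667 m.
A = ½ × 2.4 × 1.48 = 1.776 m².
Resultant F = γ·h_c·A = 10.05525 × 1.93667 × 1.776 = 34.5853 kN.
I_c = b·h³/36 = 2.4 × 1.48³/36 = 0.216119 m⁴.
Centre of pressure: y_p = y_c + I_c/(y_c·A) = 1.93667 + 0.216119/(1.93667 × 1.776) = 1.93667 + 0.062834 = 1.9995 m along the plane.

h_p = 2.00 m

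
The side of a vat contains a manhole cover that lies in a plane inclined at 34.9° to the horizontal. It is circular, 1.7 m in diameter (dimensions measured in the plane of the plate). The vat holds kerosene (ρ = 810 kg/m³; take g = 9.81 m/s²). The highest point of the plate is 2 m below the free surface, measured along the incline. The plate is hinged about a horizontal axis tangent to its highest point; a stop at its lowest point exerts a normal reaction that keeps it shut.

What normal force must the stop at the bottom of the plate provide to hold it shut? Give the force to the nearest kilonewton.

γ = ρg = 810 × 9.81 / 1000 = 7.9461 kN/m³.
Let θ = 34.9° be the plate's angle to the horizontal; measure y along the incline from where the plane meets the free surface. Vertical depth h = y·sinθ with sinθ = 0.572146.
The centroid is at the centre, 0.85 m below the top of the plate, so y_c = 2 + 0.85 = 2.85 m and h_c = 2.85 × 0.572146 = 1.63062 m.
A = π(0.85)² = 2.2698 m².
Resultant F = γ·h_c·A = 7.9461 × 1.63062 × 2.2698 = 29.41 kN.
I_c = πr⁴/4 = π × 0.85⁴/4 = 0.409983 m⁴.
Centre of pressure: y_p = y_c + I_c/(y_c·A) = 2.85 + 0.409983/(2.85 × 2.2698) = 2.85 + 0.0633773 = 2.91338 m along the plane.
The resultant acts 0.85 + 0.0633773 = 0.913377 m (along the plate) below the hinge at the top edge, so the moment about the hinge is M = F × 0.913377 = 29.41 × 0.913377 = 26.8624 kN·m.
A normal force at the bottom, 1.7 m from the hinge, must supply this moment: P = 26.8624/1.7 = 15.8014 kN.

P ≈ 16 kN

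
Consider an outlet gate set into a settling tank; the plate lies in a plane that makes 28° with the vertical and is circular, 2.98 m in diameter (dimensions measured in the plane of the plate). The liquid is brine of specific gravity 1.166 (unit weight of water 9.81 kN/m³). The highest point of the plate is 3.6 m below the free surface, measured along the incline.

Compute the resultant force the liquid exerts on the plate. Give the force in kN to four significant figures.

F ≈ 358.5 kN

γ = 1.166 × 9.81 = 11.43846 kN/m³.
The plate makes 28° with the vertical, i.e. θ = 90° − 28° = 62° to the horizontal. Measuring y along the incline from the free-surface line, vertical depth h = y·sinθ with sinθ = 0.882948.
The centroid is at the centre, 1.49 m below the top of the plate, so y_c = 3.6 + 1.49 = 5.09 m and h_c = 5.09 × 0.882948 = 4.49421 m.
A = π(1.49)² = 6.97465 m².
Resultant F = γ·h_c·A = 11.43846 × 4.49421 × 6.97465 = 358.545 kN.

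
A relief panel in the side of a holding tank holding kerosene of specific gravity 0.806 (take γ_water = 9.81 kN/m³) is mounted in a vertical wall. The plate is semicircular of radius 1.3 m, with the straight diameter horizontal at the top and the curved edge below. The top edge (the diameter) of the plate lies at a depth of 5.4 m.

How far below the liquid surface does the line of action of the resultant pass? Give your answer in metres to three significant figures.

γ = 0.806 × 9.81 = 7.90686 kN/m³.
The centroid of a semicircle lies 4r/(3π) = 0.551737 m from the diameter, here below the top edge, so the centroid depth is h_c = 5.4 + 0.551737 = 5.95174 m.
A = πr²/2 = π × 1.3²/2 = 2.65465 m².
Resultant F = γ·h_c·A = 7.90686 × 5.95174 × 2.65465 = 124.927 kN.
I_c = (π/8 − 8/(9π))·r⁴ = 0.109757 × 1.3⁴ = 0.313477 m⁴.
Centre of pressure: y_p = y_c + I_c/(y_c·A) = 5.95174 + 0.313477/(5.95174 × 2.65465) = 5.95174 + 0.0198406 = 5.97158 m along the plane.

h_p = 5.97 m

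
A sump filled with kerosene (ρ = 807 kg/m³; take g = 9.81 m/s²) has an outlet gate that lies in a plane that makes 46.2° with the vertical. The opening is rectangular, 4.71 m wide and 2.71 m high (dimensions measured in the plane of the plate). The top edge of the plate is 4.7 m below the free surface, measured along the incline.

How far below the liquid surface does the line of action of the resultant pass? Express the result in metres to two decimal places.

h_p = 4.26 m

γ = ρg = 807 × 9.81 / 1000 = 7.91667 kN/m³.
The plate makes 46.2° with the vertical, i.e. θ = 90° − 46.2° = 43.8° to the horizontal. Measuring y along the incline from the free-surface line, vertical depth h = y·sinθ with sinθ = 0.692143.
The centroid lies 2.71/2 = 1.355 m below the top edge, so y_c = 4.7 + 1.355 = 6.055 m and h_c = 6.055 × 0.692143 = 4.19093 m.
A = 4.71 × 2.71 = 12.7641 m².
Resultant F = γ·h_c·A = 7.91667 × 4.19093 × 12.7641 = 423.49 kN.
I_c = b·h³/12 = 4.71 × 2.71³/12 = 7.81174 m⁴.
Centre of pressure: y_p = y_c + I_c/(y_c·A) = 6.055 + 7.81174/(6.055 × 12.7641) = 6.055 + 0.101075 = 6.15607 m along the plane.
Vertically, h_p = y_p·sinθ = 6.15607 × 0.692143 = 4.26088 m.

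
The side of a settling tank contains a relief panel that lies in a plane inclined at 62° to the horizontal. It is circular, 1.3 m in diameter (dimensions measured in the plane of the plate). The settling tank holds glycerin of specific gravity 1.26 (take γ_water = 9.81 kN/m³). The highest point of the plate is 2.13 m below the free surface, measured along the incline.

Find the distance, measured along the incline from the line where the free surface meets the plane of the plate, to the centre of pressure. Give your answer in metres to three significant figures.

y_p = 2.82 m

γ = 1.26 × 9.81 = 12.3606 kN/m³.
Let θ = 62° be the plate's angle to the horizontal; measure y along the incline from where the plane meets the free surface. Vertical depth h = y·sinθ with sinθ = 0.882948.
The centroid is at the centre, 0.65 m below the top of the plate, so y_c = 2.13 + 0.65 = 2.78 m and h_c = 2.78 × 0.882948 = 2.4546 m.
A = π(0.65)² = 1.32732 m².
Resultant F = γ·h_c·A = 12.3606 × 2.4546 × 1.32732 = 40.2713 kN.
I_c = πr⁴/4 = π × 0.65⁴/4 = 0.140198 m⁴.
Centre of pressure: y_p = y_c + I_c/(y_c·A) = 2.78 + 0.140198/(2.78 × 1.32732) = 2.78 + 0.0379946 = 2.81799 m along the plane.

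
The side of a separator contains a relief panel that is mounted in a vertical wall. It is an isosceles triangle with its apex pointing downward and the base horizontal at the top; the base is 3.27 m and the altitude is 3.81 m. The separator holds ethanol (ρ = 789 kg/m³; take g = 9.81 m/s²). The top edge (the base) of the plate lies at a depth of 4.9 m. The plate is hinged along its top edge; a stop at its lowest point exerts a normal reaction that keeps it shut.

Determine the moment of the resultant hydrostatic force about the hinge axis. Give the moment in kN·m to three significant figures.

γ = ρg = 789 × 9.81 / 1000 = 7.74009 kN/m³.
With the apex down, the centroid sits h/3 = 3.81/3 = 1.27 m below the base (the top edge), so the centroid depth is h_c = 4.9 + 1.27 = 6.17 m.
A = ½ × 3.27 × 3.81 = 6.22935 m².
Resultant F = γ·h_c·A = 7.74009 × 6.17 × 6.22935 = 297.491 kN.
I_c = b·h³/36 = 3.27 × 3.81³/36 = 5.02366 m⁴.
Centre of pressure: y_p = y_c + I_c/(y_c·A) = 6.17 + 5.02366/(6.17 × 6.22935) = 6.17 + 0.130705 = 6.3007 m along the plane.
The resultant acts 1.27 + 0.130705 = 1.40071 m (along the plate) below the hinge at the top edge, so the moment about the hinge is M = F × 1.40071 = 297.491 × 1.40071 = 416.699 kN·m.

M ≈ 417 kN·m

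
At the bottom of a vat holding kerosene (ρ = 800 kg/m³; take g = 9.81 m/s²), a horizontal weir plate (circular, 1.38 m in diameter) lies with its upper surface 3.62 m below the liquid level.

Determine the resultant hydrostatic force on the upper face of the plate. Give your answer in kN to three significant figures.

γ = ρg = 800 × 9.81 / 1000 = 7.848 kN/m³.
The plate is horizontal, so pressure is uniform at p = γ·h = 7.848 × 3.62 = 28.4098 kN/m².
A = π(0.69)² = 1.49571 m².
F = p·A = 28.4098 × 1.49571 = 42.4928 kN.

F ≈ 42.5 kN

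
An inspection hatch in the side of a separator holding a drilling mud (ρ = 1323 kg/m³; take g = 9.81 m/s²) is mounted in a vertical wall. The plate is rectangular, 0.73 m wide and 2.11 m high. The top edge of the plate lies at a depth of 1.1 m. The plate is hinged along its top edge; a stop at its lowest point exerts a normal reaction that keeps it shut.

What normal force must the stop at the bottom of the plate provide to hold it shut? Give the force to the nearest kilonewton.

γ = ρg = 1323 × 9.81 / 1000 = 12.97863 kN/m³.
The centroid lies 2.11/2 = 1.055 m below the top edge, so the centroid depth is h_c = 1.1 + 1.055 = 2.155 m.
A = 0.73 × 2.11 = 1.5403 m².
Resultant F = γ·h_c·A = 12.97863 × 2.155 × 1.5403 = 43.0806 kN.
I_c = b·h³/12 = 0.73 × 2.11³/12 = 0.571464 m⁴.
Centre of pressure: y_p = y_c + I_c/(y_c·A) = 2.155 + 0.571464/(2.155 × 1.5403) = 2.155 + 0.172162 = 2.32716 m along the plane.
The resultant acts 1.055 + 0.172162 = 1.22716 m (along the plate) below the hinge at the top edge, so the moment about the hinge is M = F × 1.22716 = 43.0806 × 1.22716 = 52.8668 kN·m.
A normal force at the bottom, 2.11 m from the hinge, must supply this moment: P = 52.8668/2.11 = 25.0554 kN.

P ≈ 25 kN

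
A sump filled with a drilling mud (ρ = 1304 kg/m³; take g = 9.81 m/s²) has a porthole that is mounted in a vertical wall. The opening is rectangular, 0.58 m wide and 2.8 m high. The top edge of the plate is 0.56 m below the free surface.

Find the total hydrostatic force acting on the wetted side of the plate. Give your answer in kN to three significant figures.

F ≈ 40.7 kN

γ = ρg = 1304 × 9.81 / 1000 = 12.79224 kN/m³.
The centroid lies 2.8/2 = 1.4 m below the top edge, so the centroid depth is h_c = 0.56 + 1.4 = 1.96 m.
A = 0.58 × 2.8 = 1.624 m².
Resultant F = γ·h_c·A = 12.79224 × 1.96 × 1.624 = 40.7182 kN.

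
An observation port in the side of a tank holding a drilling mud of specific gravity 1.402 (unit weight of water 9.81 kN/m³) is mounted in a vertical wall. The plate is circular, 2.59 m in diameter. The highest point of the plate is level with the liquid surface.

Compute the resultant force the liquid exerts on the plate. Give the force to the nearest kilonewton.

γ = 1.402 × 9.81 = 13.75362 kN/m³.
The centroid is at the centre, 1.295 m below the top of the plate, so the centroid depth is h_c = 1.295 m.
A = π(1.295)² = 5.26853 m².
Resultant F = γ·h_c·A = 13.75362 × 1.295 × 5.26853 = 93.8375 kN.

F ≈ 94 kN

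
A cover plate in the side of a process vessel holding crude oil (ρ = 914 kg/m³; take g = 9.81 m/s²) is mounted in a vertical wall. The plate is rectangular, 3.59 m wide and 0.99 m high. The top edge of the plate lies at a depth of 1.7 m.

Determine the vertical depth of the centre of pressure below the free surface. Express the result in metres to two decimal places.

γ = ρg = 914 × 9.81 / 1000 = 8.96634 kN/m³.
The centroid lies 0.99/2 = 0.495 m below the top edge, so the centroid depth is h_c = 1.7 + 0.495 = 2.195 m.
A = 3.59 × 0.99 = 3.5541 m².
Resultant F = γ·h_c·A = 8.96634 × 2.195 × 3.5541 = 69.9487 kN.
I_c = b·h³/12 = 3.59 × 0.99³/12 = 0.290281 m⁴.
Centre of pressure: y_p = y_c + I_c/(y_c·A) = 2.195 + 0.290281/(2.195 × 3.5541) = 2.195 + 0.0372096 = 2.23221 m along the plane.

h_p = 2.23 m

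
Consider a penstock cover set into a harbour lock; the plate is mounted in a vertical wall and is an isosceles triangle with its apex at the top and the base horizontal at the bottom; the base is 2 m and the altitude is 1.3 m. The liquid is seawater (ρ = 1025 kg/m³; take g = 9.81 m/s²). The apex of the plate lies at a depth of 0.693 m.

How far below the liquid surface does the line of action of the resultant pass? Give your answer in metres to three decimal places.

h_p = 1.620 m

γ = ρg = 1025 × 9.81 / 1000 = 10.05525 kN/m³.
With the apex up, the centroid sits 2h/3 = 2 × 1.3/3 = 0.866667 m below the apex, so the centroid depth is h_c = 0.693 + 0.866667 = 1.55967 m.
A = ½ × 2 × 1.3 = 1.3 m².
Resultant F = γ·h_c·A = 10.05525 × 1.55967 × 1.3 = 20.3877 kN.
I_c = b·h³/36 = 2 × 1.3³/36 = 0.122056 m⁴.
Centre of pressure: y_p = y_c + I_c/(y_c·A) = 1.55967 + 0.122056/(1.55967 × 1.3) = 1.55967 + 0.0601981 = 1.61987 m along the plane.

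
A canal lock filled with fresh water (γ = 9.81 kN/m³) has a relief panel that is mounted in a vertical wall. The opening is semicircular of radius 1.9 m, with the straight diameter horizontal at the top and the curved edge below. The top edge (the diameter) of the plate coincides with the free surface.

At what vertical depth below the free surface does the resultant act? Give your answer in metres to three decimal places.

h_p = 1.119 m

γ = 9.81 kN/m³.
The centroid of a semicircle lies 4r/(3π) = 0.806385 m from the diameter, here below the top edge, so the centroid depth is h_c = 0.806385 m.
A = πr²/2 = π × 1.9²/2 = 5.67057 m².
Resultant F = γ·h_c·A = 9.81 × 0.806385 × 5.67057 = 44.8578 kN.
I_c = (π/8 − 8/(9π))·r⁴ = 0.109757 × 1.9⁴ = 1.43036 m⁴.
Centre of pressure: y_p = y_c + I_c/(y_c·A) = 0.806385 + 1.43036/(0.806385 × 5.67057) = 0.806385 + 0.312807 = 1.11919 m along the plane.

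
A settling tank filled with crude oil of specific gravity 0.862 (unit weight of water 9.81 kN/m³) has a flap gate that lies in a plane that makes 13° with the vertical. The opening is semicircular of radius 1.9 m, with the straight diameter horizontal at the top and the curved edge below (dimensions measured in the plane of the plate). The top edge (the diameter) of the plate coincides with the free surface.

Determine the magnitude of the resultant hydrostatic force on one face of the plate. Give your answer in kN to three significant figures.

γ = 0.862 × 9.81 = 8.45622 kN/m³.
The plate makes 13° with the vertical, i.e. θ = 90° − 13° = 77° to the horizontal. Measuring y along the incline from the free-surface line, vertical depth h = y·sinθ with sinθ = 0.974370.
The centroid of a semicircle lies 4r/(3π) = 0.806385 m from the diameter, here below the top edge, so y_c = 0.806385 m and h_c = 0.806385 × 0.974370 = 0.785717 m.
A = πr²/2 = π × 1.9²/2 = 5.67057 m².
Resultant F = γ·h_c·A = 8.45622 × 0.785717 × 5.67057 = 37.6764 kN.

F ≈ 37.7 kN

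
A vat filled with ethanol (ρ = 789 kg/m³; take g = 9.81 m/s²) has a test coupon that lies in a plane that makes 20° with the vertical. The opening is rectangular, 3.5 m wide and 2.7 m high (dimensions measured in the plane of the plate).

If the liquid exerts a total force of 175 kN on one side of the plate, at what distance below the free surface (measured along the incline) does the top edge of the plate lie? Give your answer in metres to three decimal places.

γ = ρg = 789 × 9.81 / 1000 = 7.74009 kN/m³.
A = 3.5 × 2.7 = 9.45 m².
From F = γ·h_c·A, the centroid depth is h_c = 175/(7.74009 × 9.45) = 2.39255 m.
The plate makes 20° with the vertical, i.e. θ = 90° − 20° = 70° to the horizontal. Measuring y along the incline from the free-surface line, vertical depth h = y·sinθ with sinθ = 0.939693.
Along the incline, y_c = h_c/sinθ = 2.39255/0.939693 = 2.5461 m.
The centroid lies 2.7/2 = 1.35 m below the top edge, so the top edge sits at y_top = 2.5461 − 1.35 = 1.1961 m along the incline.

y_top ≈ 1.196 m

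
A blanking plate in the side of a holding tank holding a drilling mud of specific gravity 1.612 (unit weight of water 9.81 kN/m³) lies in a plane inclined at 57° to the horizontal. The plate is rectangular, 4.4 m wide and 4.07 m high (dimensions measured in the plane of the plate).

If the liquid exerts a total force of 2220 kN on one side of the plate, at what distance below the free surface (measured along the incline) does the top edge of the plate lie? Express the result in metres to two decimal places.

γ = 1.612 × 9.81 = 15.81372 kN/m³.
A = 4.4 × 4.07 = 17.908 m².
From F = γ·h_c·A, the centroid depth is h_c = 2220/(15.81372 × 17.908) = 7.8392 m.
Let θ = 57° be the plate's angle to the horizontal; measure y along the incline from where the plane meets the free surface. Vertical depth h = y·sinθ with sinθ = 0.838671.
Along the incline, y_c = h_c/sinθ = 7.8392/0.838671 = 9.34717 m.
The centroid lies 4.07/2 = 2.035 m below the top edge, so the top edge sits at y_top = 9.34717 − 2.035 = 7.31217 m along the incline.

y_top ≈ 7.31 m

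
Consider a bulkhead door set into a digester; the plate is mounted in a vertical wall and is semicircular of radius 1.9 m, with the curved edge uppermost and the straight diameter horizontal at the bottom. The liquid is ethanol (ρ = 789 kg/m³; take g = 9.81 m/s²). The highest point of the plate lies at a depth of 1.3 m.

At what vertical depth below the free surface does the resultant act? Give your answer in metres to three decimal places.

h_p = 2.499 m

γ = ρg = 789 × 9.81 / 1000 = 7.74009 kN/m³.
The centroid lies 4r/(3π) = 0.806385 m above the diameter, so r − 4r/(3π) = 1.9 − 0.806385 = 1.09361 m below the topmost point, so the centroid depth is h_c = 1.3 + 1.09361 = 2.39361 m.
A = πr²/2 = π × 1.9²/2 = 5.67057 m².
Resultant F = γ·h_c·A = 7.74009 × 2.39361 × 5.67057 = 105.057 kN.
I_c = (π/8 − 8/(9π))·r⁴ = 0.109757 × 1.9⁴ = 1.43036 m⁴.
Centre of pressure: y_p = y_c + I_c/(y_c·A) = 2.39361 + 1.43036/(2.39361 × 5.67057) = 2.39361 + 0.105382 = 2.49899 m along the plane.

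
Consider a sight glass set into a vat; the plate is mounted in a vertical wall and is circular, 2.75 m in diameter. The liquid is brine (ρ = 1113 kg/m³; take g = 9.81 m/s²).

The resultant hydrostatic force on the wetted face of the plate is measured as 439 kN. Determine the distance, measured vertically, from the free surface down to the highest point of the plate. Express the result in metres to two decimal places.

γ = ρg = 1113 × 9.81 / 1000 = 10.91853 kN/m³.
A = π(1.375)² = 5.93957 m².
From F = γ·h_c·A, the centroid depth is h_c = 439/(10.91853 × 5.93957) = 6.76932 m.
The centroid is at the centre, 1.375 m below the top of the plate, so the highest point sits at h_top = 6.76932 − 1.375 = 5.39432 m below the surface.

d_top ≈ 5.39 m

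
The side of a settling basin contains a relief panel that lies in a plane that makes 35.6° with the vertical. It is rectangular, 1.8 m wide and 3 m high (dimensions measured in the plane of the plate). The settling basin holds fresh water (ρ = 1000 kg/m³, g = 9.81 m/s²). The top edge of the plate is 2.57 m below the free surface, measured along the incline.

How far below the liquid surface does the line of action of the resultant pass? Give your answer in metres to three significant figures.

h_p = 3.46 m

γ = ρg = 1000 × 9.81 = 9810 N/m³ = 9.81 kN/m³.
The plate makes 35.6° with the vertical, i.e. θ = 90° − 35.6° = 54.4° to the horizontal. Measuring y along the incline from the free-surface line, vertical depth h = y·sinθ with sinθ = 0.813101.
The centroid lies 3/2 = 1.5 m below the top edge, so y_c = 2.57 + 1.5 = 4.07 m and h_c = 4.07 × 0.813101 = 3.30932 m.
A = 1.8 × 3 = 5.4 m².
Resultant F = γ·h_c·A = 9.81 × 3.30932 × 5.4 = 175.308 kN.
I_c = b·h³/12 = 1.8 × 3³/12 = 4.05 m⁴.
Centre of pressure: y_p = y_c + I_c/(y_c·A) = 4.07 + 4.05/(4.07 × 5.4) = 4.07 + 0.184275 = 4.25428 m along the plane.
Vertically, h_p = y_p·sinθ = 4.25428 × 0.813101 = 3.45916 m.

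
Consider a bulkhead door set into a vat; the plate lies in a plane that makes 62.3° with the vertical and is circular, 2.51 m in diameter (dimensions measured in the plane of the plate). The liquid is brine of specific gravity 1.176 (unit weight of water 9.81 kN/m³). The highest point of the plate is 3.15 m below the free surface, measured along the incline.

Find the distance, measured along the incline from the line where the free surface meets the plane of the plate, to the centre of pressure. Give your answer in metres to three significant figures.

y_p = 4.49 m

γ = 1.176 × 9.81 = 11.53656 kN/m³.
The plate makes 62.3° with the vertical, i.e. θ = 90° − 62.3° = 27.7° to the horizontal. Measuring y along the incline from the free-surface line, vertical depth h = y·sinθ with sinθ = 0.464842.
The centroid is at the centre, 1.255 m below the top of the plate, so y_c = 3.15 + 1.255 = 4.405 m and h_c = 4.405 × 0.464842 = 2.04763 m.
A = π(1.255)² = 4.94809 m².
Resultant F = γ·h_c·A = 11.53656 × 2.04763 × 4.94809 = 116.887 kN.
I_c = πr⁴/4 = π × 1.255⁴/4 = 1.94834 m⁴.
Centre of pressure: y_p = y_c + I_c/(y_c·A) = 4.405 + 1.94834/(4.405 × 4.94809) = 4.405 + 0.0893884 = 4.49439 m along the plane.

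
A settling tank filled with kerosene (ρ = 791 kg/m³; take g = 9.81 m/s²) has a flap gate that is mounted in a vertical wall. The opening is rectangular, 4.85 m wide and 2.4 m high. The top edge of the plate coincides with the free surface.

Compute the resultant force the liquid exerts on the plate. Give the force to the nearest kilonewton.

γ = ρg = 791 × 9.81 / 1000 = 7.75971 kN/m³.
The centroid lies 2.4/2 = 1.2 m below the top edge, so the centroid depth is h_c = 1.2 m.
A = 4.85 × 2.4 = 11.64 m².
Resultant F = γ·h_c·A = 7.75971 × 1.2 × 11.64 = 108.388 kN.

F ≈ 108 kN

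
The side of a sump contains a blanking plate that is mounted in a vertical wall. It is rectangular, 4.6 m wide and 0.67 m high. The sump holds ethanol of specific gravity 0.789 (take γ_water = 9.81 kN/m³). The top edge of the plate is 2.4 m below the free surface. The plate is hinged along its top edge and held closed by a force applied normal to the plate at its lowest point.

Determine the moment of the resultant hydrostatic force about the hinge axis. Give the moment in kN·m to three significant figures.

M ≈ 22.7 kN·m

γ = 0.789 × 9.81 = 7.74009 kN/m³.
The centroid lies 0.67/2 = 0.335 m below the top edge, so the centroid depth is h_c = 2.4 + 0.335 = 2.735 m.
A = 4.6 × 0.67 = 3.082 m².
Resultant F = γ·h_c·A = 7.74009 × 2.735 × 3.082 = 65.2433 kN.
I_c = b·h³/12 = 4.6 × 0.67³/12 = 0.115292 m⁴.
Centre of pressure: y_p = y_c + I_c/(y_c·A) = 2.735 + 0.115292/(2.735 × 3.082) = 2.735 + 0.0136776 = 2.74868 m along the plane.
The resultant acts 0.335 + 0.0136776 = 0.348678 m (along the plate) below the hinge at the top edge, so the moment about the hinge is M = F × 0.348678 = 65.2433 × 0.348678 = 22.7489 kN·m.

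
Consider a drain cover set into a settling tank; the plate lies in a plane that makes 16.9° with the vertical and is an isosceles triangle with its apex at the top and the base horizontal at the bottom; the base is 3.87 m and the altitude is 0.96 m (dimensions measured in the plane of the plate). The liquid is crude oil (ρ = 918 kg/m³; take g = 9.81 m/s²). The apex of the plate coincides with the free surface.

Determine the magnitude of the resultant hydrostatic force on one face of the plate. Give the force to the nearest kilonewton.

F ≈ 10 kN

γ = ρg = 918 × 9.81 / 1000 = 9.00558 kN/m³.
The plate makes 16.9° with the vertical, i.e. θ = 90° − 16.9° = 73.1° to the horizontal. Measuring y along the incline from the free-surface line, vertical depth h = y·sinθ with sinθ = 0.956814.
With the apex up, the centroid sits 2h/3 = 2 × 0.96/3 = 0.64 m below the apex, so y_c = 0.64 m and h_c = 0.64 × 0.956814 = 0.612361 m.
A = ½ × 3.87 × 0.96 = 1.8576 m².
Resultant F = γ·h_c·A = 9.00558 × 0.612361 × 1.8576 = 10.244 kN.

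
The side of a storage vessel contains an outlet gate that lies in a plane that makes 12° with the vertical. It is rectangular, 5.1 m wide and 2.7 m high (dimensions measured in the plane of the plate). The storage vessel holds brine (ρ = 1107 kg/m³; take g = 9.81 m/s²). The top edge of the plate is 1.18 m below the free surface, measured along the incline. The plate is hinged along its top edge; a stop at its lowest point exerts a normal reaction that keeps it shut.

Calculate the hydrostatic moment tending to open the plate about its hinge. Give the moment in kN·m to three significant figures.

γ = ρg = 1107 × 9.81 / 1000 = 10.85967 kN/m³.
The plate makes 12° with the vertical, i.e. θ = 90° − 12° = 78° to the horizontal. Measuring y along the incline from the free-surface line, vertical depth h = y·sinθ with sinθ = 0.978148.
The centroid lies 2.7/2 = 1.35 m below the top edge, so y_c = 1.18 + 1.35 = 2.53 m and h_c = 2.53 × 0.978148 = 2.47471 m.
A = 5.1 × 2.7 = 13.77 m².
Resultant F = γ·h_c·A = 10.85967 × 2.47471 × 13.77 = 370.062 kN.
I_c = b·h³/12 = 5.1 × 2.7³/12 = 8.36528 m⁴.
Centre of pressure: y_p = y_c + I_c/(y_c·A) = 2.53 + 8.36528/(2.53 × 13.77) = 2.53 + 0.240119 = 2.77012 m along the plane.
The resultant acts 1.35 + 0.240119 = 1.59012 m (along the plate) below the hinge at the top edge, so the moment about the hinge is M = F × 1.59012 = 370.062 × 1.59012 = 588.443 kN·m.

M ≈ 588 kN·m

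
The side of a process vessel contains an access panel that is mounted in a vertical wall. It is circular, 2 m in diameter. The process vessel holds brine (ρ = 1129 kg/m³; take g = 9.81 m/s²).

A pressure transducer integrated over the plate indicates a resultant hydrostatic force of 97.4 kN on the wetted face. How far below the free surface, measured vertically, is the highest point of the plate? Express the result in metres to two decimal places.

γ = ρg = 1129 × 9.81 / 1000 = 11.07549 kN/m³.
A = π(1)² = 3.14159 m².
From F = γ·h_c·A, the centroid depth is h_c = 97.4/(11.07549 × 3.14159) = 2.79928 m.
The centroid is at the centre, 1 m below the top of the plate, so the highest point sits at h_top = 2.79928 − 1 = 1.79928 m below the surface.

d_top ≈ 1.80 m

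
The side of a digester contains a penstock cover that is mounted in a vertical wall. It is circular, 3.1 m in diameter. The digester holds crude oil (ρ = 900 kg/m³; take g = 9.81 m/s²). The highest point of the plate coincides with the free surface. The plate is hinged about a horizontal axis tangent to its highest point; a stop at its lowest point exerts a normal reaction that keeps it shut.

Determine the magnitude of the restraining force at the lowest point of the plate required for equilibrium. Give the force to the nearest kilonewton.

P ≈ 65 kN

γ = ρg = 900 × 9.81 / 1000 = 8.829 kN/m³.
The centroid is at the centre, 1.55 m below the top of the plate, so the centroid depth is h_c = 1.55 m.
A = π(1.55)² = 7.54768 m².
Resultant F = γ·h_c·A = 8.829 × 1.55 × 7.54768 = 103.29 kN.
I_c = πr⁴/4 = π × 1.55⁴/4 = 4.53332 m⁴.
Centre of pressure: y_p = y_c + I_c/(y_c·A) = 1.55 + 4.53332/(1.55 × 7.54768) = 1.55 + 0.3875 = 1.9375 m along the plane.
The resultant acts 1.55 + 0.3875 = 1.9375 m (along the plate) below the hinge at the top edge, so the moment about the hinge is M = F × 1.9375 = 103.29 × 1.9375 = 200.124 kN·m.
A normal force at the bottom, 3.1 m from the hinge, must supply this moment: P = 200.124/3.1 = 64.5561 kN.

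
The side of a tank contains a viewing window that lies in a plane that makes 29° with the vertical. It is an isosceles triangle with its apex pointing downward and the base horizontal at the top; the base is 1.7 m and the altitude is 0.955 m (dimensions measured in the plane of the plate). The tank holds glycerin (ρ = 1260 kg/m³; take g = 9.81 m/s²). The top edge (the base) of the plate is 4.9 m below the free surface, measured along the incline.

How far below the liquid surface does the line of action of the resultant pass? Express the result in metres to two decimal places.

h_p = 4.57 m

γ = ρg = 1260 × 9.81 / 1000 = 12.3606 kN/m³.
The plate makes 29° with the vertical, i.e. θ = 90° − 29° = 61° to the horizontal. Measuring y along the incline from the free-surface line, vertical depth h = y·sinθ with sinθ = 0.874620.
With the apex down, the centroid sits h/3 = 0.955/3 = 0.318333 m below the base (the top edge), so y_c = 4.9 + 0.318333 = 5.21833 m and h_c = 5.21833 × 0.874620 = 4.56406 m.
A = ½ × 1.7 × 0.955 = 0.81175 m².
Resultant F = γ·h_c·A = 12.3606 × 4.56406 × 0.81175 = 45.7945 kN.
I_c = b·h³/36 = 1.7 × 0.955³/36 = 0.0411298 m⁴.
Centre of pressure: y_p = y_c + I_c/(y_c·A) = 5.21833 + 0.0411298/(5.21833 × 0.81175) = 5.21833 + 0.00970963 = 5.22804 m along the plane.
Vertically, h_p = y_p·sinθ = 5.22804 × 0.874620 = 4.57255 m.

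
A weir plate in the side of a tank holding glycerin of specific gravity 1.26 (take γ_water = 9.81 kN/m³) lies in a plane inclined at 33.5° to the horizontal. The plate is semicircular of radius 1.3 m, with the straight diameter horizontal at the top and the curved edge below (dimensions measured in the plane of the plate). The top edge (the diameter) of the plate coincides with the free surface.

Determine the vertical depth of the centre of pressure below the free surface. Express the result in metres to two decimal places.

h_p = 0.42 m

γ = 1.26 × 9.81 = 12.3606 kN/m³.
Let θ = 33.5° be the plate's angle to the horizontal; measure y along the incline from where the plane meets the free surface. Vertical depth h = y·sinθ with sinθ = 0.551937.
The centroid of a semicircle lies 4r/(3π) = 0.551737 m from the diameter, here below the top edge, so y_c = 0.551737 m and h_c = 0.551737 × 0.551937 = 0.304524 m.
A = πr²/2 = π × 1.3²/2 = 2.65465 m².
Resultant F = γ·h_c·A = 12.3606 × 0.304524 × 2.65465 = 9.99237 kN.
I_c = (π/8 − 8/(9π))·r⁴ = 0.109757 × 1.3⁴ = 0.313477 m⁴.
Centre of pressure: y_p = y_c + I_c/(y_c·A) = 0.551737 + 0.313477/(0.551737 × 2.65465) = 0.551737 + 0.214026 = 0.765763 m along the plane.
Vertically, h_p = y_p·sinθ = 0.765763 × 0.551937 = 0.422653 m.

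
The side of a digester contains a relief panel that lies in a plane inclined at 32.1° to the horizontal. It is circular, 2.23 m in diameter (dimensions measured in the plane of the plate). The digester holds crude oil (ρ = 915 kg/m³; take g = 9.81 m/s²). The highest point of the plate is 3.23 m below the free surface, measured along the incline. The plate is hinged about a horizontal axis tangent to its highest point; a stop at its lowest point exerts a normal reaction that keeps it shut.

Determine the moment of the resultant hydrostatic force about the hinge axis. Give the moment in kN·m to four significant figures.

M ≈ 96.05 kN·m

γ = ρg = 915 × 9.81 / 1000 = 8.97615 kN/m³.
Let θ = 32.1° be the plate's angle to the horizontal; measure y along the incline from where the plane meets the free surface. Vertical depth h = y·sinθ with sinθ = 0.531399.
The centroid is at the centre, 1.115 m below the top of the plate, so y_c = 3.23 + 1.115 = 4.345 m and h_c = 4.345 × 0.531399 = 2.30893 m.
A = π(1.115)² = 3.90571 m².
Resultant F = γ·h_c·A = 8.97615 × 2.30893 × 3.90571 = 80.947 kN.
I_c = πr⁴/4 = π × 1.115⁴/4 = 1.21392 m⁴.
Centre of pressure: y_p = y_c + I_c/(y_c·A) = 4.345 + 1.21392/(4.345 × 3.90571) = 4.345 + 0.071532 = 4.41653 m along the plane.
The resultant acts 1.115 + 0.071532 = 1.18653 m (along the plate) below the hinge at the top edge, so the moment about the hinge is M = F × 1.18653 = 80.947 × 1.18653 = 96.046 kN·m.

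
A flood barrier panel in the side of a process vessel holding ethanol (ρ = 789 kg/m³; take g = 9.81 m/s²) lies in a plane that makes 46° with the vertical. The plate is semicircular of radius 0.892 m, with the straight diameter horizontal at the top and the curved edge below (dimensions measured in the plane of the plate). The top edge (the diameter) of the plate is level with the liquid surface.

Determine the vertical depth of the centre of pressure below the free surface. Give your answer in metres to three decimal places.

h_p = 0.365 m

γ = ρg = 789 × 9.81 / 1000 = 7.74009 kN/m³.
The plate makes 46° with the vertical, i.e. θ = 90° − 46° = 44° to the horizontal. Measuring y along the incline from the free-surface line, vertical depth h = y·sinθ with sinθ = 0.694658.
The centroid of a semicircle lies 4r/(3π) = 0.378577 m from the diameter, here below the top edge, so y_c = 0.378577 m and h_c = 0.378577 × 0.694658 = 0.262982 m.
A = πr²/2 = π × 0.892²/2 = 1.24983 m².
Resultant F = γ·h_c·A = 7.74009 × 0.262982 × 1.24983 = 2.54403 kN.
I_c = (π/8 − 8/(9π))·r⁴ = 0.109757 × 0.892⁴ = 0.0694851 m⁴.
Centre of pressure: y_p = y_c + I_c/(y_c·A) = 0.378577 + 0.0694851/(0.378577 × 1.24983) = 0.378577 + 0.146854 = 0.525431 m along the plane.
Vertically, h_p = y_p·sinθ = 0.525431 × 0.694658 = 0.364995 m.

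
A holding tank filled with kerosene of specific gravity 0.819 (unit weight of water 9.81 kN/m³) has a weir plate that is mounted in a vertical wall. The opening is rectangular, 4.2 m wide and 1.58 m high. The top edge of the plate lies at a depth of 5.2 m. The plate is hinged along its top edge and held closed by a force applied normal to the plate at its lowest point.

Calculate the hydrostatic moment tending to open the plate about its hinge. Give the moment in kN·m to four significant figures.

M ≈ 263.4 kN·m

γ = 0.819 × 9.81 = 8.03439 kN/m³.
The centroid lies 1.58/2 = 0.79 m below the top edge, so the centroid depth is h_c = 5.2 + 0.79 = 5.99 m.
A = 4.2 × 1.58 = 6.636 m².
Resultant F = γ·h_c·A = 8.03439 × 5.99 × 6.636 = 319.364 kN.
I_c = b·h³/12 = 4.2 × 1.58³/12 = 1.38051 m⁴.
Centre of pressure: y_p = y_c + I_c/(y_c·A) = 5.99 + 1.38051/(5.99 × 6.636) = 5.99 + 0.0347301 = 6.02473 m along the plane.
The resultant acts 0.79 + 0.0347301 = 0.82473 m (along the plate) below the hinge at the top edge, so the moment about the hinge is M = F × 0.82473 = 319.364 × 0.82473 = 263.389 kN·m.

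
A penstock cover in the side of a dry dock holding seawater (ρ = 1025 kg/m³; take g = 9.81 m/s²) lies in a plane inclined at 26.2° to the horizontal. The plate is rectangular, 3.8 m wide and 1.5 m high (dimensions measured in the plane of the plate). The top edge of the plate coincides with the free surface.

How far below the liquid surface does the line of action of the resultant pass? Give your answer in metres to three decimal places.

h_p = 0.442 m

γ = ρg = 1025 × 9.81 / 1000 = 10.05525 kN/m³.
Let θ = 26.2° be the plate's angle to the horizontal; measure y along the incline from where the plane meets the free surface. Vertical depth h = y·sinθ with sinθ = 0.441506.
The centroid lies 1.5/2 = 0.75 m below the top edge, so y_c = 0.75 m and h_c = 0.75 × 0.441506 = 0.33113 m.
A = 3.8 × 1.5 = 5.7 m².
Resultant F = γ·h_c·A = 10.05525 × 0.33113 × 5.7 = 18.9787 kN.
I_c = b·h³/12 = 3.8 × 1.5³/12 = 1.06875 m⁴.
Centre of pressure: y_p = y_c + I_c/(y_c·A) = 0.75 + 1.06875/(0.75 × 5.7) = 0.75 + 0.25 = 1 m along the plane.
Vertically, h_p = y_p·sinθ = 1 × 0.441506 = 0.441506 m.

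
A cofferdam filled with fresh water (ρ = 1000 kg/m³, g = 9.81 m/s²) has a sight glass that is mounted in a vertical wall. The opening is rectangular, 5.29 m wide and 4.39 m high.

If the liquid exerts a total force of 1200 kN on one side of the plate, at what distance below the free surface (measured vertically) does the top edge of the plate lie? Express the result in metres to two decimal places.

d_top ≈ 3.07 m

γ = ρg = 1000 × 9.81 = 9810 N/m³ = 9.81 kN/m³.
A = 5.29 × 4.39 = 23.2231 m².
From F = γ·h_c·A, the centroid depth is h_c = 1200/(9.81 × 23.2231) = 5.26735 m.
The centroid lies 4.39/2 = 2.195 m below the top edge, so the top edge sits at h_top = 5.26735 − 2.195 = 3.07235 m below the surface.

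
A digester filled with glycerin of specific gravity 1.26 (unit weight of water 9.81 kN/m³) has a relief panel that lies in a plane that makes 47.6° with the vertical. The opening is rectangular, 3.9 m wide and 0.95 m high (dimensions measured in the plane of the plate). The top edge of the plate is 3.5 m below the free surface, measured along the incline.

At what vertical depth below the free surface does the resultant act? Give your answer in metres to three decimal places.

γ = 1.26 × 9.81 = 12.3606 kN/m³.
The plate makes 47.6° with the vertical, i.e. θ = 90° − 47.6° = 42.4° to the horizontal. Measuring y along the incline from the free-surface line, vertical depth h = y·sinθ with sinθ = 0.674302.
The centroid lies 0.95/2 = 0.475 m below the top edge, so y_c = 3.5 + 0.475 = 3.975 m and h_c = 3.975 × 0.674302 = 2.68035 m.
A = 3.9 × 0.95 = 3.705 m².
Resultant F = γ·h_c·A = 12.3606 × 2.68035 × 3.705 = 122.749 kN.
I_c = b·h³/12 = 3.9 × 0.95³/12 = 0.278647 m⁴.
Centre of pressure: y_p = y_c + I_c/(y_c·A) = 3.975 + 0.278647/(3.975 × 3.705) = 3.975 + 0.0189203 = 3.99392 m along the plane.
Vertically, h_p = y_p·sinθ = 3.99392 × 0.674302 = 2.69311 m.

h_p = 2.693 m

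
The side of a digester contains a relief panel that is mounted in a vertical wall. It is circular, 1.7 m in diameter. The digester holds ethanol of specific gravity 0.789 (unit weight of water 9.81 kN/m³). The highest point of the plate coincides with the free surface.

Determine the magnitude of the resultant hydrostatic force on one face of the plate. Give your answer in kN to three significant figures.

F ≈ 14.9 kN

γ = 0.789 × 9.81 = 7.74009 kN/m³.
The centroid is at the centre, 0.85 m below the top of the plate, so the centroid depth is h_c = 0.85 m.
A = π(0.85)² = 2.2698 m².
Resultant F = γ·h_c·A = 7.74009 × 0.85 × 2.2698 = 14.9332 kN.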